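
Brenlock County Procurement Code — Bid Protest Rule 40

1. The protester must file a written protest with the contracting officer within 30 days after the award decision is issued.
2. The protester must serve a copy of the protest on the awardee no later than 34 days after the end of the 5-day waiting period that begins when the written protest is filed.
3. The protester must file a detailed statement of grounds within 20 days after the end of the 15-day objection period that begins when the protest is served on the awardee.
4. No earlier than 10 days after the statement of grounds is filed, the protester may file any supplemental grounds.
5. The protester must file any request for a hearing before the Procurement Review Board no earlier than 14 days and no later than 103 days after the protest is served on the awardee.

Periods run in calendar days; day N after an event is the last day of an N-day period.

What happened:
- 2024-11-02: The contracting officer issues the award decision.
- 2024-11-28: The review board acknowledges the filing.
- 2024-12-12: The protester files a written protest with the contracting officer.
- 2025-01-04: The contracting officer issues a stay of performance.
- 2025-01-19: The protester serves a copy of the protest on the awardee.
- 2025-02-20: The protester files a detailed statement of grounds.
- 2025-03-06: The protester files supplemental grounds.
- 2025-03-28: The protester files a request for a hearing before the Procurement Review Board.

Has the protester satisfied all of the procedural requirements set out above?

No

Step 1: 30 days after 2024-11-02 (when the award decision is issued) is 2024-12-02; 2024-12-12 misses that deadline by 10 days.
No need to go further; step 1 was not satisfied.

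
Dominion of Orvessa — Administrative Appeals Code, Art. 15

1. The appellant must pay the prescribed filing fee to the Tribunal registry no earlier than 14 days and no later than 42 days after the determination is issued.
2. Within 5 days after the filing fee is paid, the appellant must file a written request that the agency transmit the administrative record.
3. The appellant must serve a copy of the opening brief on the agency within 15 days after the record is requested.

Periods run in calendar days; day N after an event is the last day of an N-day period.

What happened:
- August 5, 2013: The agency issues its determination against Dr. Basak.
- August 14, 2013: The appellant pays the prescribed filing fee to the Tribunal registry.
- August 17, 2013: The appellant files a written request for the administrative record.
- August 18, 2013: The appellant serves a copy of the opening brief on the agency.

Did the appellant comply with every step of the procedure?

No

(1) the permitted window runs from August 5, 2013 + 14 = August 19, 2013 to August 5, 2013 + 42 = September 16, 2013; August 14, 2013 is 5 days too early.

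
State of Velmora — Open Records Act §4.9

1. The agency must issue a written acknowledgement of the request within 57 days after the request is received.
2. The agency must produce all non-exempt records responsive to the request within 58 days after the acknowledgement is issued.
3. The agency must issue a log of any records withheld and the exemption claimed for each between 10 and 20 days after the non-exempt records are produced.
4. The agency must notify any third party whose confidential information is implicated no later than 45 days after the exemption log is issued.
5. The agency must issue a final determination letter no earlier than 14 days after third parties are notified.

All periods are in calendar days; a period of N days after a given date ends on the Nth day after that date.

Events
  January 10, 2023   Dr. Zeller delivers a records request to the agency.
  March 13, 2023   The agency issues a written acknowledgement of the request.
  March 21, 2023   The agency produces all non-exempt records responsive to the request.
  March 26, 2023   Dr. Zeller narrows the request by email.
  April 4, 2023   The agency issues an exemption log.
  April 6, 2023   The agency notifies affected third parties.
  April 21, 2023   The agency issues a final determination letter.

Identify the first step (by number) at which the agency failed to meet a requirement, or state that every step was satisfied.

(1) due by January 10, 2023 + 57 days = March 8, 2023; not done until March 13, 2023, 5 days after the deadline.

Step 1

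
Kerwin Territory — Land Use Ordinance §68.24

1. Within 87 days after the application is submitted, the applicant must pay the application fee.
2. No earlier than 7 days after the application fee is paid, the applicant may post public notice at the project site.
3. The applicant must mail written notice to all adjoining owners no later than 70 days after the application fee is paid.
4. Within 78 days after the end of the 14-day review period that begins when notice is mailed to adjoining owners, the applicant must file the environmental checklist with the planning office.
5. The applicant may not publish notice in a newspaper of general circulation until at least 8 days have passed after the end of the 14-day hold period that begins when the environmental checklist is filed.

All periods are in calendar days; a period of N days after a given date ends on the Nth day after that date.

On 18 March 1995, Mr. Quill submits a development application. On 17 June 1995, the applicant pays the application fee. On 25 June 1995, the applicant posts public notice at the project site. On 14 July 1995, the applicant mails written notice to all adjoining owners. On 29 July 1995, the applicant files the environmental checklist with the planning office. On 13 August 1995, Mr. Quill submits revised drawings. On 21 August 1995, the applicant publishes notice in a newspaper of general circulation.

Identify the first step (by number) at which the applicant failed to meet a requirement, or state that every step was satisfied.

Step 1: 87 days after 18 March 1995 (when the application is submitted) is 13 June 1995; done 17 June 1995 — 4 days late.
Later steps need not be reached.

Step 1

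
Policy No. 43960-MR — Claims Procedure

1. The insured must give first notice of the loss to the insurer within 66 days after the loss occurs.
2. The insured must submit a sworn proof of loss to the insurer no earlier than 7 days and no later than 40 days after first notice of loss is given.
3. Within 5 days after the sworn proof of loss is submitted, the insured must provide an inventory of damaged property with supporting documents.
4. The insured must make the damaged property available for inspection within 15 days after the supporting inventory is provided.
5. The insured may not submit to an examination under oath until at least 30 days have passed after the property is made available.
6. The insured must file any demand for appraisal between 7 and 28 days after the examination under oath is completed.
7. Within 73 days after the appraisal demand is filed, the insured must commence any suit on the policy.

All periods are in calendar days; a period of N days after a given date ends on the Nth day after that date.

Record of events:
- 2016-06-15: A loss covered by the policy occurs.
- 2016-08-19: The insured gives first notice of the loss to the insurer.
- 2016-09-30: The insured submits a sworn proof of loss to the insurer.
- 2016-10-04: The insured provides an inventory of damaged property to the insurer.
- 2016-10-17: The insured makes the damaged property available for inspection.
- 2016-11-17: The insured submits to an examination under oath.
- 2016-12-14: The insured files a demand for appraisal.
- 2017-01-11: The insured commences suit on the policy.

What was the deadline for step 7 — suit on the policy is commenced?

Step 7 runs from 2016-12-14, when the appraisal demand is filed. 73 days after 2016-12-14 is 2017-02-25.

2017-02-25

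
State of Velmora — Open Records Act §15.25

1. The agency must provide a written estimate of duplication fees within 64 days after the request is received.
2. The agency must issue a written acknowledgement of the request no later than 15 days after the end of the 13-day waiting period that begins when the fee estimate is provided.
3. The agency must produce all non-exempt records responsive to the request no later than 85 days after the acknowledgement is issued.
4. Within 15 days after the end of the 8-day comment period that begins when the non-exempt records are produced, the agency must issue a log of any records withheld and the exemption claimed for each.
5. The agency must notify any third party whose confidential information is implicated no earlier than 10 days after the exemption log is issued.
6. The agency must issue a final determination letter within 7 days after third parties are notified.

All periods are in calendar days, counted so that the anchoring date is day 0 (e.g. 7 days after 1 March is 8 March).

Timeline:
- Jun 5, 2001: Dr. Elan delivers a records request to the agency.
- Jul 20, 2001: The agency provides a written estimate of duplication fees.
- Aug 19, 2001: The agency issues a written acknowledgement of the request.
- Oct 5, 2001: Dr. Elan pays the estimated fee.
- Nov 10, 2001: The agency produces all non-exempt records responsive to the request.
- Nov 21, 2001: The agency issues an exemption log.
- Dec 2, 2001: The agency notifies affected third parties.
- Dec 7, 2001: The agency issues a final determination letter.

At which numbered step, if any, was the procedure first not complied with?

Step 1 — counting 64 days from Jun 5, 2001 (when the request is received) gives a deadline of Aug 8, 2001; done Jul 20, 2001 — timely.
Step 2 — counting 15 days from Aug 2, 2001 (end of the 13-day waiting period, which began when the fee estimate is provided on Jul 20, 2001) gives a deadline of Aug 17, 2001; done Aug 19, 2001 — 2 days late.
No need to go further; step 2 was not satisfied.

Step 2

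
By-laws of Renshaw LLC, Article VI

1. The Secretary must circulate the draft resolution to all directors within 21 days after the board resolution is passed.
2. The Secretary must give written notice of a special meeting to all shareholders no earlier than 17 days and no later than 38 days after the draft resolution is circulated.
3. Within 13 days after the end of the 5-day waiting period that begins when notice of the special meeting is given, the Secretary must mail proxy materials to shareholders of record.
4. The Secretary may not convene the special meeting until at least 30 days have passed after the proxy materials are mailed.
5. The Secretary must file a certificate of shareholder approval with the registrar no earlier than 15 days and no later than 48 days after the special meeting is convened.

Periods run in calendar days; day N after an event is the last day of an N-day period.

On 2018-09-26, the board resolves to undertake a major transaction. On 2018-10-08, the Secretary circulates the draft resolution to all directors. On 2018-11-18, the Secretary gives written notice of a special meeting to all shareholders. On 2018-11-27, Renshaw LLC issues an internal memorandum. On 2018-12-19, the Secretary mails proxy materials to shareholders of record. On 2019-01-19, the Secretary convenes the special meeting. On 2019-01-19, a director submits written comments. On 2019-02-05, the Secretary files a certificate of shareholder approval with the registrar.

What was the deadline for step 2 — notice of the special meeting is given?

Step 2 runs from 2018-10-08, when the draft resolution is circulated. The window is 17–38 days after 2018-10-08; it closes on 2018-11-15.

2018-11-15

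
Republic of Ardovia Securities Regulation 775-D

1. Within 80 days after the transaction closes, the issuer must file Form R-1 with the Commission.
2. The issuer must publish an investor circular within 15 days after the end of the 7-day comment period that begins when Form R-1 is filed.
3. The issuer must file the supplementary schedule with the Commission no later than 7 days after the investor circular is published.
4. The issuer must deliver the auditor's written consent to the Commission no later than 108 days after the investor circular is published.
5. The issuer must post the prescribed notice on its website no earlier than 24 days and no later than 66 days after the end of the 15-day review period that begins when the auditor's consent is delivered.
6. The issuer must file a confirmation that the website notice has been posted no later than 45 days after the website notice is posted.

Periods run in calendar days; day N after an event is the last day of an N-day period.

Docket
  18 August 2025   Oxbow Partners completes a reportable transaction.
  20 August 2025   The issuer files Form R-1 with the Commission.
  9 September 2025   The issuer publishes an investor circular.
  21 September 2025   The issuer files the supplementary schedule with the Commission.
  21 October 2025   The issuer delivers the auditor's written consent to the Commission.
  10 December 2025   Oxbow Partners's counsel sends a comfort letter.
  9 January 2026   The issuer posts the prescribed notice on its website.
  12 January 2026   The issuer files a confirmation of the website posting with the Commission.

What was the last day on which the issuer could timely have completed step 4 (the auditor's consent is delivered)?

26 December 2025

Step 4 runs from 9 September 2025, when the investor circular is published. 108 days after 9 September 2025 is 26 December 2025.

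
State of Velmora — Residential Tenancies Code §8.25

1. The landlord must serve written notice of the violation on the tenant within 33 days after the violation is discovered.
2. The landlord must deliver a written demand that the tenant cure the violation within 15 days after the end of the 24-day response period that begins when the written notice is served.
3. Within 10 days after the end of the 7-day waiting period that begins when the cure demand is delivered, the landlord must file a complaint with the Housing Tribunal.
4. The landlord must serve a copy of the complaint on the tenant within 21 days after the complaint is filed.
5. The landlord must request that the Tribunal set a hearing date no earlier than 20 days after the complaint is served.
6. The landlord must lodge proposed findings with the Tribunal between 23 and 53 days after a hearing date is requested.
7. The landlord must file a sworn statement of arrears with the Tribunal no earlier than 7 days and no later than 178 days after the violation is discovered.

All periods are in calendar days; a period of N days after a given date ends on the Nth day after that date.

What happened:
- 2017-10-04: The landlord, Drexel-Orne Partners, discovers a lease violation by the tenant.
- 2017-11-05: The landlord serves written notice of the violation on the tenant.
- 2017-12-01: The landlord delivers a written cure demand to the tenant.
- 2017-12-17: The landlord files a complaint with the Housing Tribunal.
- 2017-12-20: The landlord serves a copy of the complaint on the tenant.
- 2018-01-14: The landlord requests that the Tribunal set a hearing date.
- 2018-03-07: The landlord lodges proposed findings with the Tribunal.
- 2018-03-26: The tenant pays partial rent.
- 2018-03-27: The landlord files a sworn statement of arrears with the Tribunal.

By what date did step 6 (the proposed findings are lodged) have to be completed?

2018-03-08

Step 6 runs from 2018-01-14, when a hearing date is requested. The window is 23–53 days after 2018-01-14; it closes on 2018-03-08.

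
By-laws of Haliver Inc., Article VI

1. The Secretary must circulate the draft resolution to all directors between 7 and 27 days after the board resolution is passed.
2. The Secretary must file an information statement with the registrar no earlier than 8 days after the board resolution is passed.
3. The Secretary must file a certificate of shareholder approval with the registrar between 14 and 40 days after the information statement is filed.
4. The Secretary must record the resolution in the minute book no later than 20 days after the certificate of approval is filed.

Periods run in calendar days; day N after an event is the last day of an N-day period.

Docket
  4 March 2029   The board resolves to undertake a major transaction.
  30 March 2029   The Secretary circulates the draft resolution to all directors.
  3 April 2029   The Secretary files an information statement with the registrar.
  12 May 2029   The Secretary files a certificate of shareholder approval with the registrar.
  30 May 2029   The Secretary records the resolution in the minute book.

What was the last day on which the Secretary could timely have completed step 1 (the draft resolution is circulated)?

Step 1 runs from 4 March 2029, when the board resolution is passed. The window is 7–27 days after 4 March 2029; it closes on 31 March 2029.

31 March 2029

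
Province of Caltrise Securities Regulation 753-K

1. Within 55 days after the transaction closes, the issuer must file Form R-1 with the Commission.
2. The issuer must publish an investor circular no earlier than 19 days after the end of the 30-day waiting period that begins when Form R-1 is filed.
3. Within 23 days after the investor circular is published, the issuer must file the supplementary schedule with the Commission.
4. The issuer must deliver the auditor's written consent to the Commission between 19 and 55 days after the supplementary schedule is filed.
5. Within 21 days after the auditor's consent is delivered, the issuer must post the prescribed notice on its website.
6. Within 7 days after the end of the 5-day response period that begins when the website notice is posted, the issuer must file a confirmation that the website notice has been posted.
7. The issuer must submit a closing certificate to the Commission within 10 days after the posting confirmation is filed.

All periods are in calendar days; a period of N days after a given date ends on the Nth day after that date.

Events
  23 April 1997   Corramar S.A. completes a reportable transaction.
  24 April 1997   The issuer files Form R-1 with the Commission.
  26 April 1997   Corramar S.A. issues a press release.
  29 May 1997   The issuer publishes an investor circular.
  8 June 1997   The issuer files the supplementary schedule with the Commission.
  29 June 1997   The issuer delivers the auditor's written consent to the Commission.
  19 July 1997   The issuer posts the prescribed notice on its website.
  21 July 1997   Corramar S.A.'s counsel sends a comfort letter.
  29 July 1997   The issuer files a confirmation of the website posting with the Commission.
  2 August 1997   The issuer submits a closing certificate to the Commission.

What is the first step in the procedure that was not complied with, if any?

Step 1 — counting 55 days from 23 April 1997 (when the transaction closes) gives a deadline of 17 June 1997; 24 April 1997 is within that limit.
Step 2 — must wait 19 days from 24 May 1997 (end of the 30-day waiting period, which began when Form R-1 is filed on 24 April 1997), so not before 12 June 1997; 29 May 1997 is 14 days before the earliest permitted date.

Step 2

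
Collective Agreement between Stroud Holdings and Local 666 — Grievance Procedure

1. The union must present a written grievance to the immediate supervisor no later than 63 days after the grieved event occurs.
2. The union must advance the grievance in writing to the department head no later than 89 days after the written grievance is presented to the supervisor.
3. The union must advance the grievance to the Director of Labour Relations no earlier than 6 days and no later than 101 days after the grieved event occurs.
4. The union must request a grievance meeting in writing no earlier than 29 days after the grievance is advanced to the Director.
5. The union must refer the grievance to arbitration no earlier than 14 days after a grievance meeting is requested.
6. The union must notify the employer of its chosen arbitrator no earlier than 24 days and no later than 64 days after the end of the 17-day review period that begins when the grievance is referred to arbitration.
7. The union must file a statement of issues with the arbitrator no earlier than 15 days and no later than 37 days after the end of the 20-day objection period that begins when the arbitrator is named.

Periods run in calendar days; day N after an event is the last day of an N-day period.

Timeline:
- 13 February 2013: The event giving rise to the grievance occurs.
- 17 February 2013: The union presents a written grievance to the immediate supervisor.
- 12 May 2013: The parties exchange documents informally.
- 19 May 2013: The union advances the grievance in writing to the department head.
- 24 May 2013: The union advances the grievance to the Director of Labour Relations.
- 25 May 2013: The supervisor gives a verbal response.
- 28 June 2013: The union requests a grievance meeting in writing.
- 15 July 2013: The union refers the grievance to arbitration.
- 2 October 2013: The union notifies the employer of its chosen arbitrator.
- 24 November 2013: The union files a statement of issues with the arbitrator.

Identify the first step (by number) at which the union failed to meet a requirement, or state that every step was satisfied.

Step 1: 63 days after 13 February 2013 (when the grieved event occurs) is 17 April 2013; 17 February 2013 is within that limit.
Step 2: 89 days after 17 February 2013 (when the written grievance is presented to the supervisor) is 17 May 2013; not done until 19 May 2013, 2 days after the deadline.

Step 2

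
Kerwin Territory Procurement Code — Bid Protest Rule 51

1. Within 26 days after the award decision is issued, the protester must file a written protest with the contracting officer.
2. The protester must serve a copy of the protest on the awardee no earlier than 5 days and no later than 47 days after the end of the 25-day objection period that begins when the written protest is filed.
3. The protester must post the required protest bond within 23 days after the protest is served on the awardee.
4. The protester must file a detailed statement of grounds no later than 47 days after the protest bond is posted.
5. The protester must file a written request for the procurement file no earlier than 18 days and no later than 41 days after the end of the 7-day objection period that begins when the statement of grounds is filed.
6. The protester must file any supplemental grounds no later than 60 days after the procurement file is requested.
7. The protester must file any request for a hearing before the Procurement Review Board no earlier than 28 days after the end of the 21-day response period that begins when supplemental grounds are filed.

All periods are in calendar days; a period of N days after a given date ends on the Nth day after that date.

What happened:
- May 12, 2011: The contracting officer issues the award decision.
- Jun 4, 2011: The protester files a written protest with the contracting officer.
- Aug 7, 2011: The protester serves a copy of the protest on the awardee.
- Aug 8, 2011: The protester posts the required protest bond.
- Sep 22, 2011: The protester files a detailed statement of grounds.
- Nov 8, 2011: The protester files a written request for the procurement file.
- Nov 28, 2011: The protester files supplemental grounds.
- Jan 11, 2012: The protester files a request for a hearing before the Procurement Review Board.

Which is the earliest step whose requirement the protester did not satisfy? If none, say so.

Step 7

Step 1: 26 days after May 12, 2011 (when the award decision is issued) is Jun 7, 2011; completed Jun 4, 2011, before the deadline.
Step 2: the window is 5–47 days after Jun 29, 2011 (end of the 25-day objection period, which began when the written protest is filed on Jun 4, 2011), so Jul 4, 2011 through Aug 15, 2011; done Aug 7, 2011 — within the window.
Step 3: 23 days after Aug 7, 2011 (when the protest is served on the awardee) is Aug 30, 2011; Aug 8, 2011 is within that limit.
Step 4: 47 days after Aug 8, 2011 (when the protest bond is posted) is Sep 24, 2011; Sep 22, 2011 is within that limit.
Step 5: the window is 18–41 days after Sep 29, 2011 (end of the 7-day objection period, which began when the statement of grounds is filed on Sep 22, 2011), so Oct 17, 2011 through Nov 9, 2011; done Nov 8, 2011 — within the window.
Step 6: 60 days after Nov 8, 2011 (when the procurement file is requested) is Jan 7, 2012; done Nov 28, 2011 — timely.
Step 7: the earliest permitted date is 28 days after Dec 19, 2011 (end of the 21-day response period, which began when supplemental grounds are filed on Nov 28, 2011), i.e. Jan 16, 2012; acted on Jan 11, 2012, 5 days prematurely.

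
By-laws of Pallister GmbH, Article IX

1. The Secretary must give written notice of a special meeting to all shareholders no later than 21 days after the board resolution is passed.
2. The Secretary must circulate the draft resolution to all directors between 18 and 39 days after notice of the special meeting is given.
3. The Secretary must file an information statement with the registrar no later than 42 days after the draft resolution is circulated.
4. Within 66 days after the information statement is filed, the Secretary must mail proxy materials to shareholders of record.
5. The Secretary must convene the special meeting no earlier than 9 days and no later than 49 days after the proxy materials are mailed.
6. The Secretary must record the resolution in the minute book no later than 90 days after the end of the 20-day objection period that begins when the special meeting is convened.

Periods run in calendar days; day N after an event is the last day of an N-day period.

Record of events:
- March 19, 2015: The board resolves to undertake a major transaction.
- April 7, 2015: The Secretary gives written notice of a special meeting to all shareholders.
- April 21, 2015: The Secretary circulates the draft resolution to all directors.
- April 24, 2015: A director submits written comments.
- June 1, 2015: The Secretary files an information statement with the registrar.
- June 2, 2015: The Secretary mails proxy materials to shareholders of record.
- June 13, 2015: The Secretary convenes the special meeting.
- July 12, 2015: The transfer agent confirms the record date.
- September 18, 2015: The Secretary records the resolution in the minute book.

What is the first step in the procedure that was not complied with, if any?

Step 2

Step 1: 21 days after March 19, 2015 (when the board resolution is passed) is April 9, 2015; done April 7, 2015 — timely.
Step 2: the window is 18–39 days after April 7, 2015 (when notice of the special meeting is given), so April 25, 2015 through May 16, 2015; done April 21, 2015 — 4 days before the window opened.
No need to go further; step 2 was not satisfied.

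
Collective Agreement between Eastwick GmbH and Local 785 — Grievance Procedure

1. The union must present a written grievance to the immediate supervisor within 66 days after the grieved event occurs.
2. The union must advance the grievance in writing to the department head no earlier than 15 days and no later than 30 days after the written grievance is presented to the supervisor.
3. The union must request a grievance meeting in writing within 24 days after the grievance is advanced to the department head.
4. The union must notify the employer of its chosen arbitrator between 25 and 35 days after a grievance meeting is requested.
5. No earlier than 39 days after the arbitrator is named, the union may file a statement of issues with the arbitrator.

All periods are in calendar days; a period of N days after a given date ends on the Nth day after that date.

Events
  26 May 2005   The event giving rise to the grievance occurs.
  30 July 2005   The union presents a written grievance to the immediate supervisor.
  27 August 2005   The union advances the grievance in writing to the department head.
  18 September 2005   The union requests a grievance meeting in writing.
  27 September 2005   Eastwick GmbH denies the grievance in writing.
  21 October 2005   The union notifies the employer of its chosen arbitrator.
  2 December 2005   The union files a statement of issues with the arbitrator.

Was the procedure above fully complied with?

Yes

Step 1: 66 days after 26 May 2005 (when the grieved event occurs) is 31 July 2005; done 30 July 2005 — timely.
Step 2: the window is 15–30 days after 30 July 2005 (when the written grievance is presented to the supervisor), so 14 August 2005 through 29 August 2005; 27 August 2005 falls inside that range.
Step 3: 24 days after 27 August 2005 (when the grievance is advanced to the department head) is 20 September 2005; completed 18 September 2005, before the deadline.
Step 4: the window is 25–35 days after 18 September 2005 (when a grievance meeting is requested), so 13 October 2005 through 23 October 2005; 21 October 2005 falls inside that range.
Step 5: the earliest permitted date is 39 days after 21 October 2005 (when the arbitrator is named), i.e. 29 November 2005; done 2 December 2005 — permitted.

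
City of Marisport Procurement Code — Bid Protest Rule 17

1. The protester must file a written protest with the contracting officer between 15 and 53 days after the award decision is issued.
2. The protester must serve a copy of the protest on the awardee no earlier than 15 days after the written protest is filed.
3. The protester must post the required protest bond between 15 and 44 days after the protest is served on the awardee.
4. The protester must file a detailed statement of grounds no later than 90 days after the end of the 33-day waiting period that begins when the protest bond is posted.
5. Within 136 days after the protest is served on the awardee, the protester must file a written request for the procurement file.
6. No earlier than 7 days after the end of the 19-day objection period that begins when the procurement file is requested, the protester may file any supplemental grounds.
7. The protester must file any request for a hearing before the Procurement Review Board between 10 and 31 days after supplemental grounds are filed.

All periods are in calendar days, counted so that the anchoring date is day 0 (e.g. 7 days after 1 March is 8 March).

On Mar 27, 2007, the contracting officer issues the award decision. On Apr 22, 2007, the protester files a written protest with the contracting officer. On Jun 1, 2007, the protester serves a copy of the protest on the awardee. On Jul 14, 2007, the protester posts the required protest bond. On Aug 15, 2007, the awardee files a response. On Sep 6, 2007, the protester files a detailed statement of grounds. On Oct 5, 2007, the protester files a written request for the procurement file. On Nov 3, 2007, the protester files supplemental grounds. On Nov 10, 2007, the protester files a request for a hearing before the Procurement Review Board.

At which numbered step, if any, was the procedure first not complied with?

(1) the permitted window runs from Mar 27, 2007 + 15 = Apr 11, 2007 to Mar 27, 2007 + 53 = May 19, 2007; done Apr 22, 2007 — within the window.
(2) permitted from Apr 22, 2007 + 15 days = May 7, 2007 onward; Jun 1, 2007 is on or after that date.
(3) the permitted window runs from Jun 1, 2007 + 15 = Jun 16, 2007 to Jun 1, 2007 + 44 = Jul 15, 2007; done Jul 14, 2007 — within the window.
(4) due by Aug 16, 2007 + 90 days = Nov 14, 2007; done Sep 6, 2007 — timely.
(5) due by Jun 1, 2007 + 136 days = Oct 15, 2007; done Oct 5, 2007 — timely.
(6) permitted from Oct 24, 2007 + 7 days = Oct 31, 2007 onward; Nov 3, 2007 is on or after that date.
(7) the permitted window runs from Nov 3, 2007 + 10 = Nov 13, 2007 to Nov 3, 2007 + 31 = Dec 4, 2007; Nov 10, 2007 is 3 days too early.

Step 7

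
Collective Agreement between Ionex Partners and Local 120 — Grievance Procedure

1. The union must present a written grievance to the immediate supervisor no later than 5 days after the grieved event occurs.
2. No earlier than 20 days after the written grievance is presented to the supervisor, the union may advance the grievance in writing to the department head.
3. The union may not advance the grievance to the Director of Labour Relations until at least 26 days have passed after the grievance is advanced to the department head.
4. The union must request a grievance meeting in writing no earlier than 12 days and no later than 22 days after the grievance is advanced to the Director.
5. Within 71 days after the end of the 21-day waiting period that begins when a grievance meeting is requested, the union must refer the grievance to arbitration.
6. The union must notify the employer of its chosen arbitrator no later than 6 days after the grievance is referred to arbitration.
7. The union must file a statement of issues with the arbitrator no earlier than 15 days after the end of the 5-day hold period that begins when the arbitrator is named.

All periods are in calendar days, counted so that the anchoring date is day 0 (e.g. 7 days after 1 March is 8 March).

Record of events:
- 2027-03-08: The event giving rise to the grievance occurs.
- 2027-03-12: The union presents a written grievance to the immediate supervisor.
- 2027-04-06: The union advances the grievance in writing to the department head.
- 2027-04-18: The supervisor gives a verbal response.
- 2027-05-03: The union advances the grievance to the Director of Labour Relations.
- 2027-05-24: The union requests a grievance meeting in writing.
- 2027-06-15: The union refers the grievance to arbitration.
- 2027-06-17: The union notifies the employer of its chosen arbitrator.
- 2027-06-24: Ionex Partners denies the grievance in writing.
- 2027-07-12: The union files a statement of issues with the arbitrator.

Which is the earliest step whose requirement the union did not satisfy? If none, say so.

Step 1: 5 days after 2027-03-08 (when the grieved event occurs) is 2027-03-13; 2027-03-12 is within that limit.
Step 2: the earliest permitted date is 20 days after 2027-03-12 (when the written grievance is presented to the supervisor), i.e. 2027-04-01; 2027-04-06 is on or after that date.
Step 3: the earliest permitted date is 26 days after 2027-04-06 (when the grievance is advanced to the department head), i.e. 2027-05-02; done 2027-05-03 — permitted.
Step 4: the window is 12–22 days after 2027-05-03 (when the grievance is advanced to the Director), so 2027-05-15 through 2027-05-25; 2027-05-24 falls inside that range.
Step 5: 71 days after 2027-06-14 (end of the 21-day waiting period, which began when a grievance meeting is requested on 2027-05-24) is 2027-08-24; done 2027-06-15 — timely.
Step 6: 6 days after 2027-06-15 (when the grievance is referred to arbitration) is 2027-06-21; completed 2027-06-17, before the deadline.
Step 7: the earliest permitted date is 15 days after 2027-06-22 (end of the 5-day hold period, which began when the arbitrator is named on 2027-06-17), i.e. 2027-07-07; 2027-07-12 is on or after that date.

None — every step was satisfied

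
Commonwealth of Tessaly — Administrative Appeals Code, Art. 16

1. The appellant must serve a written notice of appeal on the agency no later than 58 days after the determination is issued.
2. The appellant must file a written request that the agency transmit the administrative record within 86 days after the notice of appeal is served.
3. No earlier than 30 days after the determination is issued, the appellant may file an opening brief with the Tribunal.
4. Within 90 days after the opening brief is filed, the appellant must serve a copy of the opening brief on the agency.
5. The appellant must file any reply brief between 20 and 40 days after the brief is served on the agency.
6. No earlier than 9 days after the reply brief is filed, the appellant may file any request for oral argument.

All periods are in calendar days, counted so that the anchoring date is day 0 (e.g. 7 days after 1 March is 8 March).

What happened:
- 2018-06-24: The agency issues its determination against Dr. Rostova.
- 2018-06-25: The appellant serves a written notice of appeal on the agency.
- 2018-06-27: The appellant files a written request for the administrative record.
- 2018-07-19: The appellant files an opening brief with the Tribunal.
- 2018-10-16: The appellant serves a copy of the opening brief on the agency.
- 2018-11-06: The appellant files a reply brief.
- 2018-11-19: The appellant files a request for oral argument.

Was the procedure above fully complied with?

No

Step 1 — counting 58 days from 2018-06-24 (when the determination is issued) gives a deadline of 2018-08-21; completed 2018-06-25, before the deadline.
Step 2 — counting 86 days from 2018-06-25 (when the notice of appeal is served) gives a deadline of 2018-09-19; completed 2018-06-27, before the deadline.
Step 3 — must wait 30 days from 2018-06-24 (when the determination is issued), so not before 2018-07-24; acted on 2018-07-19, 5 days prematurely.
No need to go further; step 3 was not satisfied.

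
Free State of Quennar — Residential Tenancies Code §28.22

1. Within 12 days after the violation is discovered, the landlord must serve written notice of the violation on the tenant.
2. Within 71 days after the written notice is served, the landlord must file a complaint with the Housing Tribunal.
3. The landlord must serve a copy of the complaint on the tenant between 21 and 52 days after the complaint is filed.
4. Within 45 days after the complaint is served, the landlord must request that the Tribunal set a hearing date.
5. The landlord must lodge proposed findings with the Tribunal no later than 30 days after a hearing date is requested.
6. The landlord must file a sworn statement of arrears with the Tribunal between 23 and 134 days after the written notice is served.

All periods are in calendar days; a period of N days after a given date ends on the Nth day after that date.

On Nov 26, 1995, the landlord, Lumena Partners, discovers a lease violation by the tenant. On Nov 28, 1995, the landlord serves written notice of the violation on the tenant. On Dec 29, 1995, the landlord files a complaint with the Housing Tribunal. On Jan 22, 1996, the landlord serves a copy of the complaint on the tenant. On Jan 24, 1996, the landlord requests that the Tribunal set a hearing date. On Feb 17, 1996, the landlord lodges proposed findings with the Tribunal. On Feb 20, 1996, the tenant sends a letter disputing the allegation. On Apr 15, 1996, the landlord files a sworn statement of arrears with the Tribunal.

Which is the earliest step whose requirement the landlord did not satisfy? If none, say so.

Step 6

Step 1: 12 days after Nov 26, 1995 (when the violation is discovered) is Dec 8, 1995; Nov 28, 1995 is within that limit.
Step 2: 71 days after Nov 28, 1995 (when the written notice is served) is Feb 7, 1996; completed Dec 29, 1995, before the deadline.
Step 3: the window is 21–52 days after Dec 29, 1995 (when the complaint is filed), so Jan 19, 1996 through Feb 19, 1996; Jan 22, 1996 falls inside that range.
Step 4: 45 days after Jan 22, 1996 (when the complaint is served) is Mar 7, 1996; completed Jan 24, 1996, before the deadline.
Step 5: 30 days after Jan 24, 1996 (when a hearing date is requested) is Feb 23, 1996; done Feb 17, 1996 — timely.
Step 6: the window is 23–134 days after Nov 28, 1995 (when the written notice is served), so Dec 21, 1995 through Apr 10, 1996; Apr 15, 1996 is 5 days past the end of the window.
Later steps need not be reached.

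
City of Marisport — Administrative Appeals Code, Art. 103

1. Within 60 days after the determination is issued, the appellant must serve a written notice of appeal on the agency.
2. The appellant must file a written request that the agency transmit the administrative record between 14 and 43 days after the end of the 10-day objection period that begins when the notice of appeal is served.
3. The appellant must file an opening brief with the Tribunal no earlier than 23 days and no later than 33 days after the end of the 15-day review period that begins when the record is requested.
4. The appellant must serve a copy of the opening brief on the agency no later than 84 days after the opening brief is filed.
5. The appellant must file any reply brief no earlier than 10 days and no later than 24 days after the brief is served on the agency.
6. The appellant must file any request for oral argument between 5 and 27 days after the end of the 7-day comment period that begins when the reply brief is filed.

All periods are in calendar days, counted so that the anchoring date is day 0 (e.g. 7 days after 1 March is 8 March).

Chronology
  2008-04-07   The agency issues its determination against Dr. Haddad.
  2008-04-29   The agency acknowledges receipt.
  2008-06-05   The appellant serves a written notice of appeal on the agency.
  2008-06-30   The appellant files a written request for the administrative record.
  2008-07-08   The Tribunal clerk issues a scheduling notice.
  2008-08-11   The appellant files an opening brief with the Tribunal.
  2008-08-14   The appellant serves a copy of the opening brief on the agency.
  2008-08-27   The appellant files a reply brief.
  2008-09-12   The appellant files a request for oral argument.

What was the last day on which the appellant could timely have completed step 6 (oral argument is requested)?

The reply brief is filed on 2008-08-27; the 7-day comment period therefore ends 2008-09-03, and step 6 runs from that date. The window is 5–27 days after 2008-09-03; it closes on 2008-09-30.

2008-09-30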